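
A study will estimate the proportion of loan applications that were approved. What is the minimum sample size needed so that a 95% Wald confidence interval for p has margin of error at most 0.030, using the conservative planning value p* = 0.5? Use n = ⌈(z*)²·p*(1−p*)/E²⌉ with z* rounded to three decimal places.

n = 1068

For 95% confidence, z* = 1.960.
p*(1−p*) = 0.2500.
Required n before rounding: 3.841600 × 0.2500 / 0.030² = 1067.111.
Rounding up, n = 1068.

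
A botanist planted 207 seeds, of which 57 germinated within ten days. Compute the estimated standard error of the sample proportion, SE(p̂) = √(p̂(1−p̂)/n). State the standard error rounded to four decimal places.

SE = 0.0310

p̂ = 57/207 = 0.27536.
p̂(1−p̂) = 0.199537.
Dividing by n and taking the root: √0.000963947 = 0.0310.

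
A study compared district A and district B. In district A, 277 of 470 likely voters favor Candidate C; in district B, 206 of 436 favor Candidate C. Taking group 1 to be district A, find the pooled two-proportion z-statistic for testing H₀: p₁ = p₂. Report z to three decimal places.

z = 3.523

Sample proportions: p̂₁ = 277/470 = 0.58936 and p̂₂ = 206/436 = 0.47248.
Pooling: p̂ = 483/906 = 0.53311.
Pooled SE = √[0.2489036·0.00442124] ≈ 0.033173.
z = (p̂₁ − p̂₂)/SE = (0.58936 − 0.47248)/0.033173 = 0.11688/0.033173 = 3.523.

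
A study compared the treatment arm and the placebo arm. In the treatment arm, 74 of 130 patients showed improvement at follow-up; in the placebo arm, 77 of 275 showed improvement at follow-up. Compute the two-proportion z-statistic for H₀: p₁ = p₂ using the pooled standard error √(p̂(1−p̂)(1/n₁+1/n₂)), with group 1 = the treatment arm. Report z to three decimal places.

p̂₁ = 74/130 = 0.56923, p̂₂ = 77/275 = 0.28000.
Pooled p̂ = (74+77)/(130+275) = 151/405 = 0.37284.
Pooled SE = √[0.2338302·0.01132867] ≈ 0.051468.
z = (p̂₁ − p̂₂)/SE = (0.56923 − 0.28000)/0.051468 = 0.28923/0.051468 = 5.620.

z = 5.620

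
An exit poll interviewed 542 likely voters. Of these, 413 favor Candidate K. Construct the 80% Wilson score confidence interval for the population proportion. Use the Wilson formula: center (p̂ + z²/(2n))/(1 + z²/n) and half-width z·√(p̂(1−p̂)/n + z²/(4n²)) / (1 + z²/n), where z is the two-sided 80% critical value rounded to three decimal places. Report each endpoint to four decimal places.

p̂ = 413/542 = 0.76199; z = 1.282, so z² = 1.643524.
Denominator 1 + z²/n = 1 + 1.643524/542 = 1.003032.
Adjusted center: (0.76199 + z²/(2n))/1.003032 = 0.76120.
Radicand: p̂(1−p̂)/n + z²/(4n²) = 0.000334612 + 0.000001399 = 0.000336011.
Half-width = 1.282·√0.000336011/1.003032 = 0.02343.
Interval: 0.76120 ± 0.02343 → (0.7378, 0.7846).

(0.7378, 0.7846)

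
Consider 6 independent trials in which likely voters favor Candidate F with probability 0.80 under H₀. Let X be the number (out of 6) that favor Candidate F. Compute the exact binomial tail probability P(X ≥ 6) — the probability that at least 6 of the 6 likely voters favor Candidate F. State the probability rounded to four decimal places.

P = 0.2621

X is binomial with n = 6 and p = 0.80.
P(X ≥ 6) = C(6,6)·0.80^6·0.20^0.
= 0.262144 = 0.2621.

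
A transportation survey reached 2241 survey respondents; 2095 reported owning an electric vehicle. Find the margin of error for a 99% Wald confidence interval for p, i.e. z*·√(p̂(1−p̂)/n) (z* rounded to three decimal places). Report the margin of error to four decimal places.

With x = 2095 successes in n = 2241, p̂ = 0.93485.
Standard error of p̂: √(0.060905/2241) = √0.000027178 = 0.005213.
z* = 2.576 at the 99% level.
Margin of error = z*·SE = 2.576 × 0.005213 = 0.0134.

ME = 0.0134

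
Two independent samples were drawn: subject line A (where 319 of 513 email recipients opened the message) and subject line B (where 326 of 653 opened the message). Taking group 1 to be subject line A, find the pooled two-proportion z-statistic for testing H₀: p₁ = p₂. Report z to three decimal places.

z = 4.180

p̂₁ = 319/513 = 0.62183, p̂₂ = 326/653 = 0.49923.
Pooled p̂ = (319+326)/(513+653) = 645/1166 = 0.55317.
Pooled SE = √[0.2471726·0.00348071] ≈ 0.029331.
z = 0.12260/0.029331 = 4.180.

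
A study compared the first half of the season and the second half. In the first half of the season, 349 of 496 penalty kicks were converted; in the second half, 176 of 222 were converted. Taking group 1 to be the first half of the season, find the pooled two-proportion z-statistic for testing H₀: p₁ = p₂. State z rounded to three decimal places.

Sample proportions: p̂₁ = 349/496 = 0.70363 and p̂₂ = 176/222 = 0.79279.
Pooling: p̂ = 525/718 = 0.73120.
SE = √[p̂(1−p̂)(1/n₁+1/n₂)] = √[0.73120·0.26880·(1/496+1/222)] ≈ 0.035800.
z = -0.08916/0.035800 = -2.491.

z = -2.491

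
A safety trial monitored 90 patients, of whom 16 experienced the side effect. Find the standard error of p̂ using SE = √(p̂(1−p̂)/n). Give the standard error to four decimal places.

SE = 0.0403

p̂ = 16/90 = 0.17778.
p̂(1−p̂) = 0.146174.
Dividing by n and taking the root: √0.001624156 = 0.0403.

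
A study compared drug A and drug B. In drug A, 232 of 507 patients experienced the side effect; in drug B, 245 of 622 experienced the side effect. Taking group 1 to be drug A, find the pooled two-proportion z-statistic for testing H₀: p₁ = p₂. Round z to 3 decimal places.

p̂₁ = 232/507 = 0.45759, p̂₂ = 245/622 = 0.39389.
Pooling: p̂ = 477/1129 = 0.42250.
SE = √[p̂(1−p̂)(1/n₁+1/n₂)] = √[0.42250·0.57750·(1/507+1/622)] ≈ 0.029555.
z = 0.06370/0.029555 = 2.155.

z = 2.155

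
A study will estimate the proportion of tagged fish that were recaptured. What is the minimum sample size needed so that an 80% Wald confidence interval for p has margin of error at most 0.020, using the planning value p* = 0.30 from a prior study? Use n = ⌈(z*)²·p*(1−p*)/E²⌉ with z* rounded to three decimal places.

For 80% confidence, z* = 1.282.
p*(1−p*) = 0.30·0.70 = 0.2100.
(z*)²·p*(1−p*)/E² = 1.643524·0.2100/0.000400 = 862.850.
⌈862.850⌉ = 863.

n = 863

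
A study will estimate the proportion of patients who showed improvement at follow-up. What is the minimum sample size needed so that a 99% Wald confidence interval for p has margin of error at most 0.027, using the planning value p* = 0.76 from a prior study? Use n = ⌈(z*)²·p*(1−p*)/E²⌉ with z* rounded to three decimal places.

The 99% critical value is z* = 2.576.
p*(1−p*) = 0.1824.
(z*)²·p*(1−p*)/E² = 6.635776·0.1824/0.000729 = 1660.309.
Rounding up, n = 1661.

n = 1661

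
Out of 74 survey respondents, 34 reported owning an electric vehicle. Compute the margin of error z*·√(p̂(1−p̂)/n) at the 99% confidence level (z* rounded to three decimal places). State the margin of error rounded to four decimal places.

ME = 0.1492

Sample proportion p̂ = 34/74 = 0.45946.
SE = √(p̂(1−p̂)/n) = √(0.248356/74) = 0.057932.
The 99% critical value is z* = 2.576.
Margin of error = z*·SE = 2.576 × 0.057932 = 0.1492.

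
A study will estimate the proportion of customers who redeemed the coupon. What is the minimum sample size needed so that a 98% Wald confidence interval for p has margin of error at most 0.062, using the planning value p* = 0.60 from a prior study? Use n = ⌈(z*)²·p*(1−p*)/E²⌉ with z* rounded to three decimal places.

n = 338

z* = 2.326 at the 98% level.
p*(1−p*) = 0.2400.
(z*)²·p*(1−p*)/E² = 5.410276·0.2400/0.003844 = 337.790.
⌈337.790⌉ = 338.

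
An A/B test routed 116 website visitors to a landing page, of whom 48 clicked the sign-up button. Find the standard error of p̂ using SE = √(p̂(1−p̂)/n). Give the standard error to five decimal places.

With x = 48 successes in n = 116, p̂ = 0.41379.
p̂(1−p̂) = 0.41379·0.58621 = 0.242568.
SE = √(0.242568/116) = √0.002091103 = 0.04573.

SE = 0.04573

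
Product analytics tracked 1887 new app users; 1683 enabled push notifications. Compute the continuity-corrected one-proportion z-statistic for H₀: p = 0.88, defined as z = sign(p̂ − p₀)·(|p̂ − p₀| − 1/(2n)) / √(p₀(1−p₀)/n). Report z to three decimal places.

z = 1.554

p̂ = 1683/1887 = 0.89189. p̂ − p₀ = 0.011892.
1/(2n) = 0.000265.
Corrected numerator: |0.011892| − 0.000265 = 0.011627.
SE₀ = √(0.88·0.12/1887) = 0.007481.
z = (+)0.011627/0.007481 = 1.554.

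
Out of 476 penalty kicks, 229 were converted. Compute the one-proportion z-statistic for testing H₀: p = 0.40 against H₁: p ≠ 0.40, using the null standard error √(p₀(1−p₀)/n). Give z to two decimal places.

z = 3.61

The sample proportion is 229/476 = 0.48109.
Null standard error: √(0.40·0.60/476) = √0.000504202 = 0.022454.
z = (0.48109 − 0.40)/0.022454 = 0.08109/0.022454 = 3.61.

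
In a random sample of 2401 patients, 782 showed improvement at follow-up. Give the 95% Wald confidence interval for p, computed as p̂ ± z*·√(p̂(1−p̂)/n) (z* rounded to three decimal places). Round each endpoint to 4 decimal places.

(0.3070, 0.3444)

The sample proportion is 782/2401 = 0.32570.
SE = √(p̂(1−p̂)/n) = √(0.219619/2401) = 0.009564.
The 95% critical value is z* = 1.960.
Margin of error: 1.960 × 0.009564 = 0.01875.
Interval: 0.32570 ± 0.01875 → (0.3070, 0.3444).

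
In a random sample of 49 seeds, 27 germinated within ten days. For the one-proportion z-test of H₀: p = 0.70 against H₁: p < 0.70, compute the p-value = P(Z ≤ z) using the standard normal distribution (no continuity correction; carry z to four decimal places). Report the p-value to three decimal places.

The sample proportion is 27/49 = 0.55102.
Null standard error: √(0.70·0.30/49) = √0.004285714 = 0.065465.
z = (p̂ − p₀)/SE = (27/49 − 0.70)/0.065465 ≈ -2.2757.
From the standard normal, P(Z ≤ z) = 0.011.

p-value = 0.011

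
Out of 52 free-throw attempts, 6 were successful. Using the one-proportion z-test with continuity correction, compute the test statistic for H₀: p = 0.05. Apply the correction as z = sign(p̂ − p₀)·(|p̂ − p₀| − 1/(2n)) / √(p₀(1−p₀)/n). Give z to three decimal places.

z = 1.845

With x = 6 successes in n = 52, p̂ = 0.11538. p̂ − p₀ = 0.065385.
Continuity correction 1/(2n) = 1/104 = 0.009615.
Corrected numerator: |0.065385| − 0.009615 = 0.055770.
Under H₀, SE = √(p₀(1−p₀)/n) = √(0.05·0.95/52) = √0.000913462 = 0.030224.
z = (+)0.055770/0.030224 = 1.845.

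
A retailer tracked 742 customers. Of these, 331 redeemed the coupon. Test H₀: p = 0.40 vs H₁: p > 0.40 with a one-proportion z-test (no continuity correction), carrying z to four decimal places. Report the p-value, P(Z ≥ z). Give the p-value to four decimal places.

The sample proportion is 331/742 = 0.44609.
Null standard error: √(0.40·0.60/742) = √0.000323450 = 0.017985.
z = (p̂ − p₀)/SE = (331/742 − 0.40)/0.017985 ≈ 2.5628.
From the standard normal, P(Z ≥ z) = 0.0052.

p-value = 0.0052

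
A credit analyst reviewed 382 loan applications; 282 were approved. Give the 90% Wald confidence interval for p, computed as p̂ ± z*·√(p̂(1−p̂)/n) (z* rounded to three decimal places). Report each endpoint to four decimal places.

p̂ = 282/382 = 0.73822.
Standard error of p̂: √(0.193251/382) = √0.000505893 = 0.022492.
The 90% critical value is z* = 1.645.
Margin = 1.645·0.022492 = 0.03700.
So the interval runs from 0.7012 to 0.7752.

(0.7012, 0.7752)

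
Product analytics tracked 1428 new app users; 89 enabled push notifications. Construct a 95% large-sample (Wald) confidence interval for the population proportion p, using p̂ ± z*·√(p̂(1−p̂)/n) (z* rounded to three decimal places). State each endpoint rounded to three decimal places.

(0.050, 0.075)

The sample proportion is 89/1428 = 0.06232.
SE(p̂) = √(0.06232·0.93768/1428) = 0.006397.
z* = 1.960 at the 95% level.
Margin of error: 1.960 × 0.006397 = 0.01254.
Interval: 0.06232 ± 0.01254 → (0.050, 0.075).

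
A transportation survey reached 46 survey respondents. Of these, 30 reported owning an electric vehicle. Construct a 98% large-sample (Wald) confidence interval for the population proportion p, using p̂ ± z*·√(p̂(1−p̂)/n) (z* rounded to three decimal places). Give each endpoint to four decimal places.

(0.4888, 0.8155)

p̂ = 30/46 = 0.65217.
Standard error of p̂: √(0.226843/46) = √0.004931372 = 0.070224.
The 98% critical value is z* = 2.326.
Margin = 2.326·0.070224 = 0.16334.
CI: 0.65217 ± 0.16334 = (0.4888, 0.8155).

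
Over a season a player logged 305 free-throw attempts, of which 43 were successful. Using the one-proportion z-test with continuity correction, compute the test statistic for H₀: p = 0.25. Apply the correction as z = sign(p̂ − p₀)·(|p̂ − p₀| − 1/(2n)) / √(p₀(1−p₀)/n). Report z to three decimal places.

z = -4.331

p̂ = 43/305 = 0.14098. p̂ − p₀ = -0.109016.
Continuity correction 1/(2n) = 1/610 = 0.001639.
Corrected numerator: |-0.109016| − 0.001639 = 0.107377.
Null standard error: √(0.25·0.75/305) = √0.000614754 = 0.024794.
z = (−)0.107377/0.024794 = -4.331.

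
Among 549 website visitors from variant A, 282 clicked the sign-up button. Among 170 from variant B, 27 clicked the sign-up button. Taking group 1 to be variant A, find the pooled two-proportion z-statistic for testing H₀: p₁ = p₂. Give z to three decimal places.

z = 8.166

Sample proportions: p̂₁ = 282/549 = 0.51366 and p̂₂ = 27/170 = 0.15882.
Pooled p̂ = (282+27)/(549+170) = 309/719 = 0.42976.
SE = √[p̂(1−p̂)(1/n₁+1/n₂)] = √[0.42976·0.57024·(1/549+1/170)] ≈ 0.043451.
z = (p̂₁ − p̂₂)/SE = (0.51366 − 0.15882)/0.043451 = 0.35484/0.043451 = 8.166.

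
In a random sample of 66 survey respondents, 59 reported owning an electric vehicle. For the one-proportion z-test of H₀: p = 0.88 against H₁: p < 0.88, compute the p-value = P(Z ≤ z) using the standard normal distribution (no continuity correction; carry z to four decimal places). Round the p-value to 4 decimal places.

The sample proportion is 59/66 = 0.89394.
Under H₀, SE = √(p₀(1−p₀)/n) = √(0.88·0.12/66) = √0.001600000 = 0.040000.
z = (p̂ − p₀)/SE = (59/66 − 0.88)/0.040000 ≈ 0.3485.
p-value = P(Z ≤ z) with z = 0.3485 → 0.6363.

p-value = 0.6363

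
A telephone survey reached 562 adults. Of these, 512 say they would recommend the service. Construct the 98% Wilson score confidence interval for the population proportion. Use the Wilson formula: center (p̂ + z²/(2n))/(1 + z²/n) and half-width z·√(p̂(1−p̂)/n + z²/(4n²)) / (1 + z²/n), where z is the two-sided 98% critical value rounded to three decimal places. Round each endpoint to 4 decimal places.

(0.8790, 0.9352)

Here p̂ = 512/562 = 0.91103 and z = 2.326 (z² = 5.410276).
1 + z²/n = 1.009627.
Adjusted center: (0.91103 + z²/(2n))/1.009627 = 0.90711.
Radicand: p̂(1−p̂)/n + z²/(4n²) = 0.000144222 + 0.000004282 = 0.000148504.
Half-width = z·√(radicand)/denom = 2.326·0.012186/1.009627 = 0.02807.
So the interval runs from 0.8790 to 0.9352.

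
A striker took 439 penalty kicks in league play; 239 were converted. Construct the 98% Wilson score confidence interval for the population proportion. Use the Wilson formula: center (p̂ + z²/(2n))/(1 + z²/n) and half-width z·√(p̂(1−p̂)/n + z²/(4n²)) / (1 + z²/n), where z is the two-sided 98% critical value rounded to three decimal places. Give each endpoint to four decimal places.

(0.4889, 0.5988)

p̂ = 239/439 = 0.54442; z = 2.326, so z² = 5.410276.
1 + z²/n = 1.012324.
Center = (0.54442 + 0.006162)/1.012324 = 0.54388.
Radicand: p̂(1−p̂)/n + z²/(4n²) = 0.000564982 + 0.000007018 = 0.000572000.
Half-width = 2.326·√0.000572000/1.012324 = 0.05495.
Interval: 0.54388 ± 0.05495 → (0.4889, 0.5988).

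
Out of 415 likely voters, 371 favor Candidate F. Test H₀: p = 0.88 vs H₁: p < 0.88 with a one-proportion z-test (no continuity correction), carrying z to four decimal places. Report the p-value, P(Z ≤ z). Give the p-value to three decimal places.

p-value = 0.810

With x = 371 successes in n = 415, p̂ = 0.89398.
SE₀ = √(0.88·0.12/415) = 0.015952.
z = (p̂ − p₀)/SE = (371/415 − 0.88)/0.015952 ≈ 0.8761.
From the standard normal, P(Z ≤ z) = 0.810.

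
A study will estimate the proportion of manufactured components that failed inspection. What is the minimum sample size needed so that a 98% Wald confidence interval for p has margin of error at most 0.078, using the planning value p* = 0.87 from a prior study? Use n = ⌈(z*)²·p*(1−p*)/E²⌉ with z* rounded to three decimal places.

n = 101

z* = 2.326 at the 98% level.
p*(1−p*) = 0.1131.
Required n before rounding: 5.410276 × 0.1131 / 0.078² = 100.576.
⌈100.576⌉ = 101.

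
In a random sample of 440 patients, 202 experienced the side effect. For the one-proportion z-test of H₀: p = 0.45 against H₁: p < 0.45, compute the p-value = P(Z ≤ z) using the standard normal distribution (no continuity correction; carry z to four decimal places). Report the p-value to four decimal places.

Sample proportion p̂ = 202/440 = 0.45909.
Null standard error: √(0.45·0.55/440) = √0.000562500 = 0.023717.
Test statistic (full precision, shown to 4 dp): z = (202/440 − 0.45)/SE₀ ≈ 0.3833.
From the standard normal, P(Z ≤ z) = 0.6493.

p-value = 0.6493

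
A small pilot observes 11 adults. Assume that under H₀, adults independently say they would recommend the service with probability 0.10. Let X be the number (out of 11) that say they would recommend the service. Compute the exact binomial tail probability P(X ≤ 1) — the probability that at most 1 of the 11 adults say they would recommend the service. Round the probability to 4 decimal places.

X is binomial with n = 11 and p = 0.10.
P(X ≤ 1) = C(11,0)·0.10^0·0.90^11 + C(11,1)·0.10^1·0.90^10.
= 0.313811 + 0.383546 = 0.6974.

P = 0.6974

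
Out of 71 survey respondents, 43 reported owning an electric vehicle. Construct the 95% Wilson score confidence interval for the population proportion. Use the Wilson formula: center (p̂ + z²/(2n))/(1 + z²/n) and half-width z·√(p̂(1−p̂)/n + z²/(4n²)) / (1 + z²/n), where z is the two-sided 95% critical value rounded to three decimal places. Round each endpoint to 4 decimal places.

p̂ = 43/71 = 0.60563; z = 1.960, so z² = 3.841600.
1 + z²/n = 1.054107.
Adjusted center: (0.60563 + z²/(2n))/1.054107 = 0.60021.
Radicand: p̂(1−p̂)/n + z²/(4n²) = 0.003363965 + 0.000190518 = 0.003554483.
Half-width = z·√(radicand)/denom = 1.960·0.059619/1.054107 = 0.11086.
So the interval runs from 0.4894 to 0.7111.

(0.4894, 0.7111)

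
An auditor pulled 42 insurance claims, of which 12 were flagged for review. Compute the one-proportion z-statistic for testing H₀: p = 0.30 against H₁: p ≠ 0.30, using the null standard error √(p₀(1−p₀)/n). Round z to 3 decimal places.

z = -0.202

With x = 12 successes in n = 42, p̂ = 0.28571.
Under H₀, SE = √(p₀(1−p₀)/n) = √(0.30·0.70/42) = √0.005000000 = 0.070711.
z = (0.28571 − 0.30)/0.070711 = -0.01429/0.070711 = -0.202.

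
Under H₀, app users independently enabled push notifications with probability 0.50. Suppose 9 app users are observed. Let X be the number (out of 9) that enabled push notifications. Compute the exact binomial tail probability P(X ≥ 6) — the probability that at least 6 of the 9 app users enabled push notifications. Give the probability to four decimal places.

X is binomial with n = 9 and p = 0.50.
P(X ≥ 6) = C(9,6)·0.50^6·0.50^3 + C(9,7)·0.50^7·0.50^2 + C(9,8)·0.50^8·0.50^1 + C(9,9)·0.50^9·0.50^0.
= 0.164062 + 0.070312 + 0.017578 + 0.001953 = 0.2539.

P = 0.2539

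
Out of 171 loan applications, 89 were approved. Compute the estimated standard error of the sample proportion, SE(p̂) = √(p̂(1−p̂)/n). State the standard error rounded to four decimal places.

SE = 0.0382

p̂ = 89/171 = 0.52047.
p̂(1−p̂) = 0.249581.
Dividing by n and taking the root: √0.001459538 = 0.0382.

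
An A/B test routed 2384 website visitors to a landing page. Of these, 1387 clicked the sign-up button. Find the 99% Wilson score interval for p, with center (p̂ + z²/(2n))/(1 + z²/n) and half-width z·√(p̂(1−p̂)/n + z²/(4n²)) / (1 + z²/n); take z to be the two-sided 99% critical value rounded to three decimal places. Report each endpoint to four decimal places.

(0.5556, 0.6076)

Here p̂ = 1387/2384 = 0.58180 and z = 2.576 (z² = 6.635776).
1 + z²/n = 1.002783.
Adjusted center: (0.58180 + z²/(2n))/1.002783 = 0.58157.
Radicand: p̂(1−p̂)/n + z²/(4n²) = 0.000102059 + 0.000000292 = 0.000102351.
Half-width = 2.576·√0.000102351/1.002783 = 0.02599.
CI: 0.58157 ± 0.02599 = (0.5556, 0.6076).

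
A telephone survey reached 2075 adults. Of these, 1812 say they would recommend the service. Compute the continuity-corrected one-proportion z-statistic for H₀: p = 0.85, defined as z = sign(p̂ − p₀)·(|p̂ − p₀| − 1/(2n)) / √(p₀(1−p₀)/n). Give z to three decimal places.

z = 2.936

Sample proportion p̂ = 1812/2075 = 0.87325. p̂ − p₀ = 0.023253.
Continuity correction 1/(2n) = 1/4150 = 0.000241.
Corrected numerator: |0.023253| − 0.000241 = 0.023012.
SE₀ = √(0.85·0.15/2075) = 0.007839.
z = (+)0.023012/0.007839 = 2.936.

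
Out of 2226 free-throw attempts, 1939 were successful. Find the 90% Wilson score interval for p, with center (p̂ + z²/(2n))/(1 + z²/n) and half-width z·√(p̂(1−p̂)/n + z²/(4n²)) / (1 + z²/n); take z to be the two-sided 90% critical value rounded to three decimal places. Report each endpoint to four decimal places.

p̂ = 1939/2226 = 0.87107; z = 1.645, so z² = 2.706025.
Denominator 1 + z²/n = 1 + 2.706025/2226 = 1.001216.
Center = (0.87107 + 0.000608)/1.001216 = 0.87062.
Radicand: p̂(1−p̂)/n + z²/(4n²) = 0.000050453 + 0.000000137 = 0.000050590.
Half-width = 1.645·√0.000050590/1.001216 = 0.01169.
CI: 0.87062 ± 0.01169 = (0.8589, 0.8823).

(0.8589, 0.8823)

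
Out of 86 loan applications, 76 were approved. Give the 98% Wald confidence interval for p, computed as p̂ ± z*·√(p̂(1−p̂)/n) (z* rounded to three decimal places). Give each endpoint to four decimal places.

Sample proportion p̂ = 76/86 = 0.88372.
SE = √(p̂(1−p̂)/n) = √(0.102758/86) = 0.034567.
z* = 2.326 at the 98% level.
Margin of error: 2.326 × 0.034567 = 0.08040.
So the interval runs from 0.8033 to 0.9641.

(0.8033, 0.9641)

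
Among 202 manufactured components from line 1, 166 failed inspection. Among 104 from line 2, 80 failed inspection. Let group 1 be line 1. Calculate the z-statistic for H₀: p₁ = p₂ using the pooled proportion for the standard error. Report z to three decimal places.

z = 1.097

Sample proportions: p̂₁ = 166/202 = 0.82178 and p̂₂ = 80/104 = 0.76923.
Pooling: p̂ = 246/306 = 0.80392.
SE = √[p̂(1−p̂)(1/n₁+1/n₂)] = √[0.80392·0.19608·(1/202+1/104)] ≈ 0.047917.
z = 0.05255/0.047917 = 1.097.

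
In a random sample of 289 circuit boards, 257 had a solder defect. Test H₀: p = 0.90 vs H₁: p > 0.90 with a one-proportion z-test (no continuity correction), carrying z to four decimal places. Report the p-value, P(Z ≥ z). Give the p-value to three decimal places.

p-value = 0.728

The sample proportion is 257/289 = 0.88927.
Null standard error: √(0.90·0.10/289) = √0.000311419 = 0.017647.
z = (p̂ − p₀)/SE = (257/289 − 0.90)/0.017647 ≈ -0.6078.
From the standard normal, P(Z ≥ z) = 0.728.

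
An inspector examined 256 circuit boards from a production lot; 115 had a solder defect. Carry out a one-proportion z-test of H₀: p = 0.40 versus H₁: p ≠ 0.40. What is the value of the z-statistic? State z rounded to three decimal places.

z = 1.607

With x = 115 successes in n = 256, p̂ = 0.44922.
Under H₀, SE = √(p₀(1−p₀)/n) = √(0.40·0.60/256) = √0.000937500 = 0.030619.
z = (0.44922 − 0.40)/0.030619 = 0.04922/0.030619 = 1.607.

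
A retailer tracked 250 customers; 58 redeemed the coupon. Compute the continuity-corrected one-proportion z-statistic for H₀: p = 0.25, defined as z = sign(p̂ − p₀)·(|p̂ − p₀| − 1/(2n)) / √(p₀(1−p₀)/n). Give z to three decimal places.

z = -0.584

p̂ = 58/250 = 0.23200. p̂ − p₀ = -0.018000.
Continuity correction 1/(2n) = 1/500 = 0.002000.
Corrected numerator: |-0.018000| − 0.002000 = 0.016000.
SE₀ = √(0.25·0.75/250) = 0.027386.
z = (−)0.016000/0.027386 = -0.584.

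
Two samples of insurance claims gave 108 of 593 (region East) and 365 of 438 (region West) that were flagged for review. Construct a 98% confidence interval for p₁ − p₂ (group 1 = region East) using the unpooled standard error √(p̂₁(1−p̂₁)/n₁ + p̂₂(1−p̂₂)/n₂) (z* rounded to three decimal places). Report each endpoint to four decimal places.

(-0.7067, -0.5958)

p̂₁ = 108/593 = 0.18212, p̂₂ = 365/438 = 0.83333; p̂₁ − p̂₂ = -0.65121.
SE = √(0.000251189 + 0.000317098) = √0.000568287 = 0.023839.
For 98% confidence, z* = 2.326. Margin = 2.326·0.023839 = 0.05545.
Interval: -0.65121 ± 0.05545 → (-0.7067, -0.5958).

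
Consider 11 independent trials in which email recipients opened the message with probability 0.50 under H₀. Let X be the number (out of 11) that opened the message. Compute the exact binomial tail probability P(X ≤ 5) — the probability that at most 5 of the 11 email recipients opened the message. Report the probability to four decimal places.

P = 0.5000

X is binomial with n = 11 and p = 0.50.
P(X ≤ 5) = Σ_{j=0}^{5} C(11,j)·0.50^j·0.50^{11−j}.
= 0.000488 + 0.005371 + 0.026855 + 0.080566 + 0.161133 + 0.225586 = 0.5000.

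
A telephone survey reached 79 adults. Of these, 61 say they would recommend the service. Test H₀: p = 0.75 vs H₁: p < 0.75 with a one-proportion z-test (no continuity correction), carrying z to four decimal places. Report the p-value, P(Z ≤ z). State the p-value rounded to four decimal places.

The sample proportion is 61/79 = 0.77215.
Null standard error: √(0.75·0.25/79) = √0.002373418 = 0.048718.
z = (p̂ − p₀)/SE = (61/79 − 0.75)/0.048718 ≈ 0.4547.
From the standard normal, P(Z ≤ z) = 0.6753.

p-value = 0.6753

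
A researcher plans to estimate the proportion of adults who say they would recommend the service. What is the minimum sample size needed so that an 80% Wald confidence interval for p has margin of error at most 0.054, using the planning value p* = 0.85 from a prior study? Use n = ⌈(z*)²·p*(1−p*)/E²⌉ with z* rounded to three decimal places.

n = 72

z* = 1.282 at the 80% level.
p*(1−p*) = 0.85·0.15 = 0.1275.
Required n before rounding: 1.643524 × 0.1275 / 0.054² = 71.862.
Rounding up, n = 72.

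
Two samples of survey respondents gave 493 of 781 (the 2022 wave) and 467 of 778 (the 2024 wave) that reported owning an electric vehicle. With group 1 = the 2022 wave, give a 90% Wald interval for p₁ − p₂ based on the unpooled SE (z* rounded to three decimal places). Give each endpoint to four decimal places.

p̂₁ = 0.63124, p̂₂ = 0.60026, so the observed difference is 0.03098.
SE = √(0.000298048 + 0.000308417) = √0.000606465 = 0.024627.
z* = 1.645 at the 90% level. Margin of error = 0.04051.
So the interval runs from -0.0095 to 0.0715.

(-0.0095, 0.0715)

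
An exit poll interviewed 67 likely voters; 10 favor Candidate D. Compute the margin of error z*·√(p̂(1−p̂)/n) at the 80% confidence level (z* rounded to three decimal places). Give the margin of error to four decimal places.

Sample proportion p̂ = 10/67 = 0.14925.
SE(p̂) = √(0.14925·0.85075/67) = 0.043534.
z* = 1.282 at the 80% level.
Margin of error = z*·SE = 1.282 × 0.043534 = 0.0558.

ME = 0.0558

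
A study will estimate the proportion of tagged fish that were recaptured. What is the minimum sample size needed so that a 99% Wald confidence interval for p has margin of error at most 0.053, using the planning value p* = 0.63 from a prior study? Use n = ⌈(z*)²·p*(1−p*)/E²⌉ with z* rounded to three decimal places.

The 99% critical value is z* = 2.576.
p*(1−p*) = 0.2331.
(z*)²·p*(1−p*)/E² = 6.635776·0.2331/0.002809 = 550.658.
Rounding up, n = 551.

n = 551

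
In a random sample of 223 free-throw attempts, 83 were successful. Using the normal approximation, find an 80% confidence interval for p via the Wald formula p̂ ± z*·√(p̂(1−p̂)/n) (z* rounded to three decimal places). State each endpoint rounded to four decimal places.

(0.3307, 0.4137)

p̂ = 83/223 = 0.37220.
Standard error of p̂: √(0.233666/223) = √0.001047832 = 0.032370.
z* = 1.282 at the 80% level.
Margin = 1.282·0.032370 = 0.04150.
So the interval runs from 0.3307 to 0.4137.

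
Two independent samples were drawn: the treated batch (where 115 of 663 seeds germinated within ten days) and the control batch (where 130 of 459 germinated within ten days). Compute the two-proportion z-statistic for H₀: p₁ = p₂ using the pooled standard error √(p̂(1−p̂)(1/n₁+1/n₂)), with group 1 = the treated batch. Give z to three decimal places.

p̂₁ = 115/663 = 0.17345, p̂₂ = 130/459 = 0.28322.
Pooling: p̂ = 245/1122 = 0.21836.
Pooled SE = √[0.1706790·0.00368694] ≈ 0.025086.
z = (p̂₁ − p̂₂)/SE = (0.17345 − 0.28322)/0.025086 = -0.10977/0.025086 = -4.376.

z = -4.376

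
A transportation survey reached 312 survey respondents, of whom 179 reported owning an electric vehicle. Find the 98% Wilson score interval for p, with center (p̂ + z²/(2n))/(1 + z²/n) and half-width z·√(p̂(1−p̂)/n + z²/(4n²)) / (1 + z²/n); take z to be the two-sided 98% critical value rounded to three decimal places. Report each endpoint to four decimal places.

(0.5079, 0.6370)

Here p̂ = 179/312 = 0.57372 and z = 2.326 (z² = 5.410276).
Denominator 1 + z²/n = 1 + 5.410276/312 = 1.017341.
Center = (0.57372 + 0.008670)/1.017341 = 0.57246.
Radicand: p̂(1−p̂)/n + z²/(4n²) = 0.000783864 + 0.000013895 = 0.000797759.
Half-width = 2.326·√0.000797759/1.017341 = 0.06458.
So the interval runs from 0.5079 to 0.6370.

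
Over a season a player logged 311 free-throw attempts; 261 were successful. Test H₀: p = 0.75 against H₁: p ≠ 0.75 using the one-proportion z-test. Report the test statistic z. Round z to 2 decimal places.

z = 3.63

With x = 261 successes in n = 311, p̂ = 0.83923.
Under H₀, SE = √(p₀(1−p₀)/n) = √(0.75·0.25/311) = √0.000602894 = 0.024554.
z = (p̂ − p₀)/SE = (0.83923 − 0.75)/0.024554 = 3.63.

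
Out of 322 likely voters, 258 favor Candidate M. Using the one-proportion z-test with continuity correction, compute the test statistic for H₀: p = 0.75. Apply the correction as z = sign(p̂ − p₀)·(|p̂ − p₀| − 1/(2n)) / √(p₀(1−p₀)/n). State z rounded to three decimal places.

Sample proportion p̂ = 258/322 = 0.80124. p̂ − p₀ = 0.051242.
Continuity correction 1/(2n) = 1/644 = 0.001553.
Corrected numerator: |0.051242| − 0.001553 = 0.049689.
Null standard error: √(0.75·0.25/322) = √0.000582298 = 0.024131.
z = +0.049689/0.024131 = 2.059.

z = 2.059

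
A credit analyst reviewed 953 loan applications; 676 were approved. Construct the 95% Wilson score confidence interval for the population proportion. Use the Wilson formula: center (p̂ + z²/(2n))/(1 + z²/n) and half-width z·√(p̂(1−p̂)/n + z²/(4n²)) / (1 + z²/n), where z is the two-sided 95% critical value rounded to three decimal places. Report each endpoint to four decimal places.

Here p̂ = 676/953 = 0.70934 and z = 1.960 (z² = 3.841600).
Denominator 1 + z²/n = 1 + 3.841600/953 = 1.004031.
Adjusted center: (0.70934 + z²/(2n))/1.004031 = 0.70850.
Radicand: p̂(1−p̂)/n + z²/(4n²) = 0.000216345 + 0.000001057 = 0.000217402.
Half-width = z·√(radicand)/denom = 1.960·0.014745/1.004031 = 0.02878.
CI: 0.70850 ± 0.02878 = (0.6797, 0.7373).

(0.6797, 0.7373)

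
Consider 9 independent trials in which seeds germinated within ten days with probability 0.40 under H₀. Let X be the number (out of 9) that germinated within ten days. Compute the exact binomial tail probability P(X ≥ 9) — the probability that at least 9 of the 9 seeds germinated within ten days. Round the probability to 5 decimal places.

P = 0.00026

X is binomial with n = 9 and p = 0.40.
P(X ≥ 9) = C(9,9)·0.40^9·0.60^0.
= 0.000262 = 0.00026.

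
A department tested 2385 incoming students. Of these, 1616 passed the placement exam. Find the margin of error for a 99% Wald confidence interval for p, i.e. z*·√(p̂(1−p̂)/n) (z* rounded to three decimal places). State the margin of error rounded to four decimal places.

Sample proportion p̂ = 1616/2385 = 0.67757.
SE = √(p̂(1−p̂)/n) = √(0.218470/2385) = 0.009571.
For 99% confidence, z* = 2.576.
Margin of error = z*·SE = 2.576 × 0.009571 = 0.0247.

ME = 0.0247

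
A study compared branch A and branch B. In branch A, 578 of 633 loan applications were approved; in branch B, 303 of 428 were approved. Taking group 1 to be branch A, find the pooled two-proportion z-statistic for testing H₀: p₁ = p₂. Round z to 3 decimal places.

p̂₁ = 578/633 = 0.91311, p̂₂ = 303/428 = 0.70794.
Pooling: p̂ = 881/1061 = 0.83035.
Pooled SE = √[0.1408697·0.00391623] ≈ 0.023488.
z = 0.20517/0.023488 = 8.735.

z = 8.735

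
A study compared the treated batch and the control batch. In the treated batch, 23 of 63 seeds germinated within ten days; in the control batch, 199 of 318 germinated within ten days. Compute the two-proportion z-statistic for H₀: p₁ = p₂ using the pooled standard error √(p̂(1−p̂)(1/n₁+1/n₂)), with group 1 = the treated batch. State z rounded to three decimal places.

Sample proportions: p̂₁ = 23/63 = 0.36508 and p̂₂ = 199/318 = 0.62579.
Pooled p̂ = (23+199)/(63+318) = 222/381 = 0.58268.
Pooled SE = √[0.2431645·0.01901767] ≈ 0.068003.
z = (p̂₁ − p̂₂)/SE = (0.36508 − 0.62579)/0.068003 = -0.26071/0.068003 = -3.834.

z = -3.834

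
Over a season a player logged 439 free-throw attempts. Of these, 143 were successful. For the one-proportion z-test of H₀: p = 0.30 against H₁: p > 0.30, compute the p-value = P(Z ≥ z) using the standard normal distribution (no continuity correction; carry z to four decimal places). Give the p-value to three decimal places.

The sample proportion is 143/439 = 0.32574.
Under H₀, SE = √(p₀(1−p₀)/n) = √(0.30·0.70/439) = √0.000478360 = 0.021871.
Test statistic (full precision, shown to 4 dp): z = (143/439 − 0.30)/SE₀ ≈ 1.1769.
p-value = P(Z ≥ z) with z = 1.1769 → 0.120.

p-value = 0.120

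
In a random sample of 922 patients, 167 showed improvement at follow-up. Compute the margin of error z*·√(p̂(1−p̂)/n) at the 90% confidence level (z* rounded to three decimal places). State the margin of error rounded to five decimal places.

p̂ = 167/922 = 0.18113.
SE(p̂) = √(0.18113·0.81887/922) = 0.012683.
For 90% confidence, z* = 1.645.
So ME = 0.02086.

ME = 0.02086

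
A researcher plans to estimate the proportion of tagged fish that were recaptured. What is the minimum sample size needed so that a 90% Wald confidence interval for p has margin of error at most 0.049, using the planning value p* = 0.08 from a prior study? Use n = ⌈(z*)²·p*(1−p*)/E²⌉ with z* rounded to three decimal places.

For 90% confidence, z* = 1.645.
p*(1−p*) = 0.08·0.92 = 0.0736.
(z*)²·p*(1−p*)/E² = 2.706025·0.0736/0.002401 = 82.950.
Rounding up, n = 83.

n = 83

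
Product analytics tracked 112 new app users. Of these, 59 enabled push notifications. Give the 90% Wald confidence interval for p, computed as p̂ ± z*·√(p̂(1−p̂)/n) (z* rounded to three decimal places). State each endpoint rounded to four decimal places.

With x = 59 successes in n = 112, p̂ = 0.52679.
SE(p̂) = √(0.52679·0.47321/112) = 0.047178.
For 90% confidence, z* = 1.645.
Margin of error: 1.645 × 0.047178 = 0.07761.
So the interval runs from 0.4492 to 0.6044.

(0.4492, 0.6044)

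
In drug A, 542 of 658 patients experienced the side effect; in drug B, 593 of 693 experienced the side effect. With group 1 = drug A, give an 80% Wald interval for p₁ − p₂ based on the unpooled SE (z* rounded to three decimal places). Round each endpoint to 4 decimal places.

p̂₁ = 0.82371, p̂₂ = 0.85570, so the observed difference is -0.03199.
Unpooled SE = √(p̂₁(1−p̂₁)/n₁ + p̂₂(1−p̂₂)/n₂) = √(0.000220688 + 0.000178178) = 0.019972.
The 80% critical value is z* = 1.282. Margin of error = 0.02560.
CI: -0.03199 ± 0.02560 = (-0.0576, -0.0064).

(-0.0576, -0.0064)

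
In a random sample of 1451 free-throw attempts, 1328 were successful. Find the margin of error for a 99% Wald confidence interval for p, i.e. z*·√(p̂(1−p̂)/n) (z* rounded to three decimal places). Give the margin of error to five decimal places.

ME = 0.01884

With x = 1328 successes in n = 1451, p̂ = 0.91523.
Standard error of p̂: √(0.077583/1451) = √0.000053469 = 0.007312.
For 99% confidence, z* = 2.576.
So ME = 0.01884.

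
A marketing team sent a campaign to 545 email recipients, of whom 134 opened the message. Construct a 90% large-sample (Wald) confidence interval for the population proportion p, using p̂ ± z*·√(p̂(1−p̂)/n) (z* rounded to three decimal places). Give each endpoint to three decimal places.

Sample proportion p̂ = 134/545 = 0.24587.
SE = √(p̂(1−p̂)/n) = √(0.185419/545) = 0.018445.
The 90% critical value is z* = 1.645.
Margin = 1.645·0.018445 = 0.03034.
So the interval runs from 0.216 to 0.276.

(0.216, 0.276)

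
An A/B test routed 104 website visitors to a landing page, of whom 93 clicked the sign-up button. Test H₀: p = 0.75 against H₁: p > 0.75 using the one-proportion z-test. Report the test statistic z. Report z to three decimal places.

z = 3.397

p̂ = 93/104 = 0.89423.
SE₀ = √(0.75·0.25/104) = 0.042460.
z = (p̂ − p₀)/SE = (0.89423 − 0.75)/0.042460 = 3.397.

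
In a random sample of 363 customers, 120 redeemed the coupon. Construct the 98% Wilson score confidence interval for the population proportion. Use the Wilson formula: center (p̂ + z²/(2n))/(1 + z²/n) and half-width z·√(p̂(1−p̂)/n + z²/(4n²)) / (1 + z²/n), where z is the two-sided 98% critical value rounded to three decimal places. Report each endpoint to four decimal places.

(0.2760, 0.3901)

Here p̂ = 120/363 = 0.33058 and z = 2.326 (z² = 5.410276).
1 + z²/n = 1.014904.
Adjusted center: (0.33058 + z²/(2n))/1.014904 = 0.33307.
Radicand: p̂(1−p̂)/n + z²/(4n²) = 0.000609632 + 0.000010265 = 0.000619897.
Half-width = 2.326·√0.000619897/1.014904 = 0.05706.
So the interval runs from 0.2760 to 0.3901.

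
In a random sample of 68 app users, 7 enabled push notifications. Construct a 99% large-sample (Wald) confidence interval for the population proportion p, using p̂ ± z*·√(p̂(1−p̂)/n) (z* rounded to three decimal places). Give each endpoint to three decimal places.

With x = 7 successes in n = 68, p̂ = 0.10294.
Standard error of p̂: √(0.092344/68) = √0.001358004 = 0.036851.
z* = 2.576 at the 99% level.
Margin = 2.576·0.036851 = 0.09493.
So the interval runs from 0.008 to 0.198.

(0.008, 0.198)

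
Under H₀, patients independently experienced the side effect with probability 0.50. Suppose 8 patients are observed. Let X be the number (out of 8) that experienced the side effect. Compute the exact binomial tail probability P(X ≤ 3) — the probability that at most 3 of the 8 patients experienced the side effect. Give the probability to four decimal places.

X is binomial with n = 8 and p = 0.50.
P(X ≤ 3) = C(8,0)·0.50^0·0.50^8 + C(8,1)·0.50^1·0.50^7 + C(8,2)·0.50^2·0.50^6 + C(8,3)·0.50^3·0.50^5.
= 0.003906 + 0.031250 + 0.109375 + 0.218750 = 0.3633.

P = 0.3633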